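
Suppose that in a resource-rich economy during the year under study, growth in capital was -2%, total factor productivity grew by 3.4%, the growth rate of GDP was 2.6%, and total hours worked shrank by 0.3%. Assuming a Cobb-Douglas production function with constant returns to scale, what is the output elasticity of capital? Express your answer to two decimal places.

gY = gA + α·gK + (1−α)·gL, so gY − gA − gL = α(gK − gL).
2.6 − 3.4 + 0.3 = α × (-2 − (-0.3)).
-0.5 = -1.7 α, so α = 0.2941.

α = 0.29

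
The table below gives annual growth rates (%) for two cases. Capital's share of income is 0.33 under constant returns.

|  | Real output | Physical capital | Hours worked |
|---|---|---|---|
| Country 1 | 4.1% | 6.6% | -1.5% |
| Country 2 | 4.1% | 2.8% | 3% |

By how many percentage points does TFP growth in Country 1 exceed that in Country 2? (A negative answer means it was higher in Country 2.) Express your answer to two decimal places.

Labor's share = 1 − 0.33 = 0.67.
Country 1: TFP = 4.1 − 2.178 + 1.005 = 2.927%.
Country 2: TFP = 4.1 − 0.924 − 2.01 = 1.166%.
Difference = 2.927 − (1.166) = 1.761 pp.

1.76 percentage points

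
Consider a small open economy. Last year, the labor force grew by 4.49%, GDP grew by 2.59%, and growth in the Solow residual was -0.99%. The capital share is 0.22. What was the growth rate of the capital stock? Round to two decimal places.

Labor's share = 1 − 0.22 = 0.78.
gY = gA + 0.78×4.49 + 0.22×g.
0.22×g = 2.59 + 0.99 − 3.5022 = 0.0778.
g = 0.0778 / 0.22 = 0.3536%.

0.35%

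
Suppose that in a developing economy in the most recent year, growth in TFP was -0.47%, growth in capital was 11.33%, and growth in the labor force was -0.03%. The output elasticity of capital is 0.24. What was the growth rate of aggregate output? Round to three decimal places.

2.226%

Labor's share = 1 − 0.24 = 0.76.
Capital: 0.24 × 11.33 = 2.7192 pp.
The labor force: 0.76 × (-0.03) = -0.0228 pp.
Output growth = -0.47 + 2.6964 = 2.2264%.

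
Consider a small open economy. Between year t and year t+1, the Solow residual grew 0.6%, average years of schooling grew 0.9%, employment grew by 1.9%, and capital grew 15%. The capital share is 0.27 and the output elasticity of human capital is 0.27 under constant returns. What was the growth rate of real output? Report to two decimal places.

Labor's share = 1 − 0.27 − 0.27 = 0.46.
Capital: 0.27 × 15 = 4.05 pp.
Average years of schooling: 0.27 × 0.9 = 0.243 pp.
Employment: 0.46 × 1.9 = 0.874 pp.
Output growth = 0.6 + 5.167 = 5.767%.

5.77%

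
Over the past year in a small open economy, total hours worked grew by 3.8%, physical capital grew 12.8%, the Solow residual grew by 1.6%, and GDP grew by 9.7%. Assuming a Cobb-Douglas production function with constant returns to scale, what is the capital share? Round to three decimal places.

gY = gA + α·gK + (1−α)·gL, so gY − gA − gL = α(gK − gL).
9.7 − 1.6 − 3.8 = α × (12.8 − 3.8).
4.3 = 9 α, so α = 0.47778.

α = 0.478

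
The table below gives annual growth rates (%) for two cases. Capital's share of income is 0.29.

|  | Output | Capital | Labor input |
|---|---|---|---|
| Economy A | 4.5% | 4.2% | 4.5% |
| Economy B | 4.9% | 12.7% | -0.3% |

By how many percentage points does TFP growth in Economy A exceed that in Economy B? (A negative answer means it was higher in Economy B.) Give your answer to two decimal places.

Labor's share = 1 − 0.29 = 0.71.
Economy A: TFP = 4.5 − 1.218 − 3.195 = 0.087%.
Economy B: TFP = 4.9 − 3.683 + 0.213 = 1.43%.
Difference = 0.087 − (1.43) = -1.343 pp.

-1.34 percentage points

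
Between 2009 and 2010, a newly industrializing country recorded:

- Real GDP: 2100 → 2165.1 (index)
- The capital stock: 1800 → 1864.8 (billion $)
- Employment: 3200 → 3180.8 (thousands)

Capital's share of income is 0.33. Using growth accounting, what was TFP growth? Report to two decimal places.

TFP grew 2.31%.

Real GDP growth = (2165.1 − 2100) / 2100 = 3.1%.
The capital stock growth = (1864.8 − 1800) / 1800 = 3.6%.
Employment growth = (3180.8 − 3200) / 3200 = -0.6%.
Labor's share = 1 − 0.33 = 0.67.
The capital stock: 0.33 × 3.6 = 1.188 pp.
Employment: 0.67 × (-0.6) = -0.402 pp.
TFP growth = 3.1 − 0.786 = 2.314%.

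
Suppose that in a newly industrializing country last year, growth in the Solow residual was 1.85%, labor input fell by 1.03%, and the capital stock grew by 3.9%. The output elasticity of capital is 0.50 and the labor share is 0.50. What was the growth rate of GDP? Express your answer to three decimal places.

Labor's share = 1 − 0.5 = 0.5.
The capital stock: 0.5 × 3.9 = 1.95 pp.
Labor input: 0.5 × (-1.03) = -0.515 pp.
Output growth = 1.85 + 1.435 = 3.285%.

GDP grew 3.285%.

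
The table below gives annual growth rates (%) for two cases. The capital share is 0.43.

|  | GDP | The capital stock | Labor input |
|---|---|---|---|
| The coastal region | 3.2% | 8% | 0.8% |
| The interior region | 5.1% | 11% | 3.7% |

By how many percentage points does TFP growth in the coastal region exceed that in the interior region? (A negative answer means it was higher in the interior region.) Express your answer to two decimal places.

1.04 percentage points

Labor's share = 1 − 0.43 = 0.57.
The coastal region: TFP = 3.2 − 3.44 − 0.456 = -0.696%.
The interior region: TFP = 5.1 − 4.73 − 2.109 = -1.739%.
Difference = -0.696 − (-1.739) = 1.043 pp.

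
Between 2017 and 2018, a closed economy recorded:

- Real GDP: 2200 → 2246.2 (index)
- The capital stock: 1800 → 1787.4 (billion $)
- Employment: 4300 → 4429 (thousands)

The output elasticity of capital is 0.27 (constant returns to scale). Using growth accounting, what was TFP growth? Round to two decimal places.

0.10%

Real GDP growth = (2246.2 − 2200) / 2200 = 2.1%.
The capital stock growth = (1787.4 − 1800) / 1800 = -0.7%.
Employment growth = (4429 − 4300) / 4300 = 3%.
Labor's share = 1 − 0.27 = 0.73.
The capital stock: 0.27 × (-0.7) = -0.189 pp.
Employment: 0.73 × 3 = 2.19 pp.
TFP growth = 2.1 − 2.001 = 0.099%.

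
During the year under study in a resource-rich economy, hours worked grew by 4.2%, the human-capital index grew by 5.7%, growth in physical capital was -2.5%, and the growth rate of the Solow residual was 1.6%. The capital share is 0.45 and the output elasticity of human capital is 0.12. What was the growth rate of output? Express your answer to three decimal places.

Labor's share = 1 − 0.45 − 0.12 = 0.43.
Physical capital: 0.45 × (-2.5) = -1.125 pp.
The human-capital index: 0.12 × 5.7 = 0.684 pp.
Hours worked: 0.43 × 4.2 = 1.806 pp.
Output growth = 1.6 + 1.365 = 2.965%.

2.965%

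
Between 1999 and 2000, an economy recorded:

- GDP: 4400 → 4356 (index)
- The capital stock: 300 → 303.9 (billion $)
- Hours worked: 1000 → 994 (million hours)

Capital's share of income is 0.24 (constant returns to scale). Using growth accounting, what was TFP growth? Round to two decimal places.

GDP growth = (4356 − 4400) / 4400 = -1%.
The capital stock growth = (303.9 − 300) / 300 = 1.3%.
Hours worked growth = (994 − 1000) / 1000 = -0.6%.
Labor's share = 1 − 0.24 = 0.76.
The capital stock: 0.24 × 1.3 = 0.312 pp.
Hours worked: 0.76 × (-0.6) = -0.456 pp.
TFP growth = -1 + 0.144 = -0.856%.

-0.86%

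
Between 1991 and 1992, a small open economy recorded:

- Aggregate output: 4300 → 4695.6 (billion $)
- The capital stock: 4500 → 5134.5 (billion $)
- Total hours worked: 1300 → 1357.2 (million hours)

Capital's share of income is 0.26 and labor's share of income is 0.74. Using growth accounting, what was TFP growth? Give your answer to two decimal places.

2.28%

Aggregate output growth = (4695.6 − 4300) / 4300 = 9.2%.
The capital stock growth = (5134.5 − 4500) / 4500 = 14.1%.
Total hours worked growth = (1357.2 − 1300) / 1300 = 4.4%.
Labor's share = 1 − 0.26 = 0.74.
The capital stock: 0.26 × 14.1 = 3.666 pp.
Total hours worked: 0.74 × 4.4 = 3.256 pp.
TFP growth = 9.2 − 6.922 = 2.278%.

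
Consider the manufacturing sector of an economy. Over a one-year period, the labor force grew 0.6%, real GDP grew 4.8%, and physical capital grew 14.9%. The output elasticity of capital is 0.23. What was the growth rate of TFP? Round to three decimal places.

Labor's share = 1 − 0.23 = 0.77.
Physical capital: 0.23 × 14.9 = 3.427 pp.
The labor force: 0.77 × 0.6 = 0.462 pp.
TFP growth = 4.8 − 3.889 = 0.911%.

TFP grew 0.911%.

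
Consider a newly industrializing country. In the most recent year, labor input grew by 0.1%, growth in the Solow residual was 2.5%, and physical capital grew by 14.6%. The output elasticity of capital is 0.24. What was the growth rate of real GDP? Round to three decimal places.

Labor's share = 1 − 0.24 = 0.76.
Physical capital: 0.24 × 14.6 = 3.504 pp.
Labor input: 0.76 × 0.1 = 0.076 pp.
Output growth = 2.5 + 3.58 = 6.08%.

6.080%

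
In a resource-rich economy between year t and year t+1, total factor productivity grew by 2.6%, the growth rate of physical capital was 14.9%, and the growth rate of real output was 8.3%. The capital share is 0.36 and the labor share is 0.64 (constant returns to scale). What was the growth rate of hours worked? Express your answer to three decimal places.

Labor's share = 1 − 0.36 = 0.64.
gY = gA + 0.36×14.9 + 0.64×g.
0.64×g = 8.3 − 2.6 − 5.364 = 0.336.
g = 0.336 / 0.64 = 0.525%.

0.525%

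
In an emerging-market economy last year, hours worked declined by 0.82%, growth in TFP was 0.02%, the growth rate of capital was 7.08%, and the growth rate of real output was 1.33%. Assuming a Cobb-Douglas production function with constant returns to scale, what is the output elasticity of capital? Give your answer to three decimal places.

0.270

gY = gA + α·gK + (1−α)·gL, so gY − gA − gL = α(gK − gL).
1.33 − 0.02 + 0.82 = α × (7.08 − (-0.82)).
2.13 = 7.9 α, so α = 0.26962.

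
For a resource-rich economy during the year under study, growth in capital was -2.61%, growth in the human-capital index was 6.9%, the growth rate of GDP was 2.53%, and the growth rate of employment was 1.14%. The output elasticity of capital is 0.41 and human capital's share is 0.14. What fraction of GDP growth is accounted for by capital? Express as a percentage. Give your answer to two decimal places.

-42.30%

Capital contributed 0.41 × (-2.61) = -1.0701 pp.
Share of growth = -1.0701 / 2.53 × 100 = -42.2964%.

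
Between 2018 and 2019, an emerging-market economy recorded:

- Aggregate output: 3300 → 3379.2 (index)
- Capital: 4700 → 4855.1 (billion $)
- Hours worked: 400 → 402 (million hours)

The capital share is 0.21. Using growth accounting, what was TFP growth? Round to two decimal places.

Aggregate output growth = (3379.2 − 3300) / 3300 = 2.4%.
Capital growth = (4855.1 − 4700) / 4700 = 3.3%.
Hours worked growth = (402 − 400) / 400 = 0.5%.
Labor's share = 1 − 0.21 = 0.79.
Capital: 0.21 × 3.3 = 0.693 pp.
Hours worked: 0.79 × 0.5 = 0.395 pp.
TFP growth = 2.4 − 1.088 = 1.312%.

TFP growth was 1.31%.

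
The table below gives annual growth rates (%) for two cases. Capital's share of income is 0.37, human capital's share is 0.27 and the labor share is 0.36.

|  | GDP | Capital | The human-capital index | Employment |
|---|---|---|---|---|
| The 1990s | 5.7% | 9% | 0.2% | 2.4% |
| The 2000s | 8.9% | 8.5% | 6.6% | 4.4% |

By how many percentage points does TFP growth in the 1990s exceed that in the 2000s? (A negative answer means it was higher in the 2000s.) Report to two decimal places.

-0.94 percentage points

Labor's share = 1 − 0.37 − 0.27 = 0.36.
The 1990s: TFP = 5.7 − 3.33 − 0.054 − 0.864 = 1.452%.
The 2000s: TFP = 8.9 − 3.145 − 1.782 − 1.584 = 2.389%.
Difference = 1.452 − (2.389) = -0.937 pp.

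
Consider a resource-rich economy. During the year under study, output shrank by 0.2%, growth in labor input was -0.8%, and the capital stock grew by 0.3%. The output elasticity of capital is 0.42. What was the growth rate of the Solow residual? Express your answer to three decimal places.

Labor's share = 1 − 0.42 = 0.58.
The capital stock: 0.42 × 0.3 = 0.126 pp.
Labor input: 0.58 × (-0.8) = -0.464 pp.
TFP growth = -0.2 + 0.338 = 0.138%.

0.138%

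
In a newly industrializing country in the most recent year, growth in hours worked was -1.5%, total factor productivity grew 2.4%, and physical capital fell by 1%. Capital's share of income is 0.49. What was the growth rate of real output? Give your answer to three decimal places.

Labor's share = 1 − 0.49 = 0.51.
Physical capital: 0.49 × (-1) = -0.49 pp.
Hours worked: 0.51 × (-1.5) = -0.765 pp.
Output growth = 2.4 + (-1.255) = 1.145%.

1.145%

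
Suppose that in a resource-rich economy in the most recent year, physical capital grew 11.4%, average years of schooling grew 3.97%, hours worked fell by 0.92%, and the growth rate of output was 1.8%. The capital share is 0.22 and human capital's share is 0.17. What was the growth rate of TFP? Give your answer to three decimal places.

-0.822%

Labor's share = 1 − 0.22 − 0.17 = 0.61.
Physical capital: 0.22 × 11.4 = 2.508 pp.
Average years of schooling: 0.17 × 3.97 = 0.6749 pp.
Hours worked: 0.61 × (-0.92) = -0.5612 pp.
TFP growth = 1.8 − 2.6217 = -0.8217%.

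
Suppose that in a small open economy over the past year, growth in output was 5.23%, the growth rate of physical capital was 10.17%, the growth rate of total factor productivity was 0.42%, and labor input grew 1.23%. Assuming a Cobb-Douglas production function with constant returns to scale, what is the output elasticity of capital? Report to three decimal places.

α = 0.400

gY = gA + α·gK + (1−α)·gL, so gY − gA − gL = α(gK − gL).
5.23 − 0.42 − 1.23 = α × (10.17 − 1.23).
3.58 = 8.94 α, so α = 0.40045.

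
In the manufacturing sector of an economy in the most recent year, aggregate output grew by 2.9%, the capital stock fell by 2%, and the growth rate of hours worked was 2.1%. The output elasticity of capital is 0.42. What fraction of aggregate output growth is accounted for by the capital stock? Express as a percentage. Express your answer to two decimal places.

-28.97%

The capital stock contributed 0.42 × (-2) = -0.84 pp.
Share of growth = -0.84 / 2.9 × 100 = -28.9655%.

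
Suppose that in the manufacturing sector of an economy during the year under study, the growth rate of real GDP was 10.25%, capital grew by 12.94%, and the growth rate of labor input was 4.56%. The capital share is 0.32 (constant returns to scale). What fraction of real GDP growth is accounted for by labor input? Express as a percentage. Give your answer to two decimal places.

Labor's share = 1 − 0.32 = 0.68.
Labor input contributed 0.68 × 4.56 = 3.1008 pp.
Share of growth = 3.1008 / 10.25 × 100 = 30.2517%.

30.25%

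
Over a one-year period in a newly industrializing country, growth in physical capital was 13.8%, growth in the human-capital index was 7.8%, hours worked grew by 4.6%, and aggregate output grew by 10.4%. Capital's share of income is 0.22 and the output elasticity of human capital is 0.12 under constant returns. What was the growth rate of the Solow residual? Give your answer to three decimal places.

Labor's share = 1 − 0.22 − 0.12 = 0.66.
Physical capital: 0.22 × 13.8 = 3.036 pp.
The human-capital index: 0.12 × 7.8 = 0.936 pp.
Hours worked: 0.66 × 4.6 = 3.036 pp.
TFP growth = 10.4 − 7.008 = 3.392%.

The Solow residual growth was 3.392%.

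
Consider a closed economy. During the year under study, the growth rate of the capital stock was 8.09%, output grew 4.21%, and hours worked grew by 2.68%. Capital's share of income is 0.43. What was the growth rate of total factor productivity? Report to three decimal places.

Labor's share = 1 − 0.43 = 0.57.
The capital stock: 0.43 × 8.09 = 3.4787 pp.
Hours worked: 0.57 × 2.68 = 1.5276 pp.
TFP growth = 4.21 − 5.0063 = -0.7963%.

-0.796%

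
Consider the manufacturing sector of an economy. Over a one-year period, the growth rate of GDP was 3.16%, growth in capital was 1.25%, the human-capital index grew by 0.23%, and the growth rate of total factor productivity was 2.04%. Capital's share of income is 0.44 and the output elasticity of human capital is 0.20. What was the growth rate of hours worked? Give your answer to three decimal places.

Hours worked growth was 1.456%.

Labor's share = 1 − 0.44 − 0.2 = 0.36.
gY = gA + 0.44×1.25 + 0.2×0.23 + 0.36×g.
0.36×g = 3.16 − 2.04 − 0.596 = 0.524.
g = 0.524 / 0.36 = 1.45556%.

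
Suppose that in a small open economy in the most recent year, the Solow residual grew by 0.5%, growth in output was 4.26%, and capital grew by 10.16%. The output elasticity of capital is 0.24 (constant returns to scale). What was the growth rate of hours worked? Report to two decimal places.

Labor's share = 1 − 0.24 = 0.76.
gY = gA + 0.24×10.16 + 0.76×g.
0.76×g = 4.26 − 0.5 − 2.4384 = 1.3216.
g = 1.3216 / 0.76 = 1.7389%.

1.74%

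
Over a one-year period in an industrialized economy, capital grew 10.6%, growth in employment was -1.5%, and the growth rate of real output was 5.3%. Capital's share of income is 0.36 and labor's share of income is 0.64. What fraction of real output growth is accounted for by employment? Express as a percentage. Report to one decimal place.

-18.1%

Labor's share = 1 − 0.36 = 0.64.
Employment contributed 0.64 × (-1.5) = -0.96 pp.
Share of growth = -0.96 / 5.3 × 100 = -18.113%.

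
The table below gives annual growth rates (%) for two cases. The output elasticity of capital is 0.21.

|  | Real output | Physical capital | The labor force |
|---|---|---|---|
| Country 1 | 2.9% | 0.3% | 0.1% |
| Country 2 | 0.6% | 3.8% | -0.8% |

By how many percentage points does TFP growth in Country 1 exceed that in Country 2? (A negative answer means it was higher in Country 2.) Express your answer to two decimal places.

2.32 percentage points

Labor's share = 1 − 0.21 = 0.79.
Country 1: TFP = 2.9 − 0.063 − 0.079 = 2.758%.
Country 2: TFP = 0.6 − 0.798 + 0.632 = 0.434%.
Difference = 2.758 − (0.434) = 2.324 pp.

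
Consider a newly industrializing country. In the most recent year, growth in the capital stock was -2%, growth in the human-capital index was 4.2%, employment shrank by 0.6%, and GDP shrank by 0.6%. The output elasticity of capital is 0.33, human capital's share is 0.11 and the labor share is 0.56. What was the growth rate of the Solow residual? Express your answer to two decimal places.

Labor's share = 1 − 0.33 − 0.11 = 0.56.
The capital stock: 0.33 × (-2) = -0.66 pp.
The human-capital index: 0.11 × 4.2 = 0.462 pp.
Employment: 0.56 × (-0.6) = -0.336 pp.
TFP growth = -0.6 + 0.534 = -0.066%.

-0.07%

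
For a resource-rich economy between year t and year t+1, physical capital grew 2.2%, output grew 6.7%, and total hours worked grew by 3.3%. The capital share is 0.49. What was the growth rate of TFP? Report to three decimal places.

TFP growth was 3.939%.

Labor's share = 1 − 0.49 = 0.51.
Physical capital: 0.49 × 2.2 = 1.078 pp.
Total hours worked: 0.51 × 3.3 = 1.683 pp.
TFP growth = 6.7 − 2.761 = 3.939%.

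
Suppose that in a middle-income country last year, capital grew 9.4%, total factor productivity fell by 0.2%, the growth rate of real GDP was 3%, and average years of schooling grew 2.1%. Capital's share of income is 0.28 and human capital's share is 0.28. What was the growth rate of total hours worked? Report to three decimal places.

-0.045%

Labor's share = 1 − 0.28 − 0.28 = 0.44.
gY = gA + 0.28×9.4 + 0.28×2.1 + 0.44×g.
0.44×g = 3 + 0.2 − 3.22 = -0.02.
g = -0.02 / 0.44 = -0.04545%.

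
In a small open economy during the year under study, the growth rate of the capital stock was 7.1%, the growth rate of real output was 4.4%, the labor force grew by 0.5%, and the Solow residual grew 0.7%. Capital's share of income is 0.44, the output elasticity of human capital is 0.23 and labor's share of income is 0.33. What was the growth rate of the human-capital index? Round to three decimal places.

Labor's share = 1 − 0.44 − 0.23 = 0.33.
gY = gA + 0.44×7.1 + 0.33×0.5 + 0.23×g.
0.23×g = 4.4 − 0.7 − 3.289 = 0.411.
g = 0.411 / 0.23 = 1.78696%.

1.787%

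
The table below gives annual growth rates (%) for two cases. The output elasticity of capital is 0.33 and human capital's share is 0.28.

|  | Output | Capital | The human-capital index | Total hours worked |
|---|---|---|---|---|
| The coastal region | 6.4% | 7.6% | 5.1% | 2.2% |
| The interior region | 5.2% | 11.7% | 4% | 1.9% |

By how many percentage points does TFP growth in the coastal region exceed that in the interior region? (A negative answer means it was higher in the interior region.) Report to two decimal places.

2.13 percentage points

Labor's share = 1 − 0.33 − 0.28 = 0.39.
The coastal region: TFP = 6.4 − 2.508 − 1.428 − 0.858 = 1.606%.
The interior region: TFP = 5.2 − 3.861 − 1.12 − 0.741 = -0.522%.
Difference = 1.606 − (-0.522) = 2.128 pp.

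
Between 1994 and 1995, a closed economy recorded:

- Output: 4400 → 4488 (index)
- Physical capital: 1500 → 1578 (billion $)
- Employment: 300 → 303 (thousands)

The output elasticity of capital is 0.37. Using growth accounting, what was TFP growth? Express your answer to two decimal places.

Output growth = (4488 − 4400) / 4400 = 2%.
Physical capital growth = (1578 − 1500) / 1500 = 5.2%.
Employment growth = (303 − 300) / 300 = 1%.
Labor's share = 1 − 0.37 = 0.63.
Physical capital: 0.37 × 5.2 = 1.924 pp.
Employment: 0.63 × 1 = 0.63 pp.
TFP growth = 2 − 2.554 = -0.554%.

-0.55%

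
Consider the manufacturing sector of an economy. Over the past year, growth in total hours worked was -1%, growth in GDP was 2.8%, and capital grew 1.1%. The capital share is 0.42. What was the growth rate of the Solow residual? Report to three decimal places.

The Solow residual grew 2.918%.

Labor's share = 1 − 0.42 = 0.58.
Capital: 0.42 × 1.1 = 0.462 pp.
Total hours worked: 0.58 × (-1) = -0.58 pp.
TFP growth = 2.8 + 0.118 = 2.918%.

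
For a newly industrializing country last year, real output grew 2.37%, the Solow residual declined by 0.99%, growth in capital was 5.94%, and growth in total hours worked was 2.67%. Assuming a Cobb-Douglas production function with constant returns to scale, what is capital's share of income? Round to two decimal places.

gY = gA + α·gK + (1−α)·gL, so gY − gA − gL = α(gK − gL).
2.37 + 0.99 − 2.67 = α × (5.94 − 2.67).
0.69 = 3.27 α, so α = 0.211.

Capital's share of income is 0.21.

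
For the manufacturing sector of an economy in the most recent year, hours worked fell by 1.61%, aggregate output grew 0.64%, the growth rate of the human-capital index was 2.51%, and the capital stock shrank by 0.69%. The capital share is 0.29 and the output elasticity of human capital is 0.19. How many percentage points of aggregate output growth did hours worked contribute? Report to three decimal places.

-0.837 percentage points

Labor's share = 1 − 0.29 − 0.19 = 0.52.
Contribution = share × growth = 0.52 × (-1.61) = -0.8372 pp.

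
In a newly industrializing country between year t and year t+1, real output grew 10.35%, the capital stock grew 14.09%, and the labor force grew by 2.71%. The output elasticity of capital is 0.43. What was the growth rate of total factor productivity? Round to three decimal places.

2.747%

Labor's share = 1 − 0.43 = 0.57.
The capital stock: 0.43 × 14.09 = 6.0587 pp.
The labor force: 0.57 × 2.71 = 1.5447 pp.
TFP growth = 10.35 − 7.6034 = 2.7466%.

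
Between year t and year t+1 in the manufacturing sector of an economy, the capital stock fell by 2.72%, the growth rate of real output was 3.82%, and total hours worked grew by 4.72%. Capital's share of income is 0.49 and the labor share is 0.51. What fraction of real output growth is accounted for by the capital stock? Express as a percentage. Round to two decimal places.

The capital stock contributed 0.49 × (-2.72) = -1.3328 pp.
Share of growth = -1.3328 / 3.82 × 100 = -34.8901%.

The capital stock accounted for -34.89% of growth.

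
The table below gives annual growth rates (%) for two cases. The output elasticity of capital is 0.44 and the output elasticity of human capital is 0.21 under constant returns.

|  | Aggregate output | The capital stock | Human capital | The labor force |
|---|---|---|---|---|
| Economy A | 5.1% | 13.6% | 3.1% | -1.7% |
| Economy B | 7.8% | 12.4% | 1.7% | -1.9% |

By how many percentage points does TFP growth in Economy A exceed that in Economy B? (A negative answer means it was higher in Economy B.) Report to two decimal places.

-3.59 percentage points

Labor's share = 1 − 0.44 − 0.21 = 0.35.
Economy A: TFP = 5.1 − 5.984 − 0.651 + 0.595 = -0.94%.
Economy B: TFP = 7.8 − 5.456 − 0.357 + 0.665 = 2.652%.
Difference = -0.94 − (2.652) = -3.592 pp.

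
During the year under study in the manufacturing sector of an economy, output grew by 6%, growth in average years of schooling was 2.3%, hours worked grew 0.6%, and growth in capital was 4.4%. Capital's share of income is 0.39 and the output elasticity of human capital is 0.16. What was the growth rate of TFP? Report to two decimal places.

Labor's share = 1 − 0.39 − 0.16 = 0.45.
Capital: 0.39 × 4.4 = 1.716 pp.
Average years of schooling: 0.16 × 2.3 = 0.368 pp.
Hours worked: 0.45 × 0.6 = 0.27 pp.
TFP growth = 6 − 2.354 = 3.646%.

3.65%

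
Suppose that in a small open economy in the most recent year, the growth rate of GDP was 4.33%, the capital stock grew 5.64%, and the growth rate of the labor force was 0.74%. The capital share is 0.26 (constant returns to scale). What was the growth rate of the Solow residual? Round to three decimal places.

Labor's share = 1 − 0.26 = 0.74.
The capital stock: 0.26 × 5.64 = 1.4664 pp.
The labor force: 0.74 × 0.74 = 0.5476 pp.
TFP growth = 4.33 − 2.014 = 2.316%.

2.316%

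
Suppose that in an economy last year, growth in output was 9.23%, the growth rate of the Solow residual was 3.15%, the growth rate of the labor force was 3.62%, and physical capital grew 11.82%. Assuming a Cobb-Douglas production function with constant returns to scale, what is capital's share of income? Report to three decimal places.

Capital's share of income is 0.300.

gY = gA + α·gK + (1−α)·gL, so gY − gA − gL = α(gK − gL).
9.23 − 3.15 − 3.62 = α × (11.82 − 3.62).
2.46 = 8.2 α, so α = 0.3.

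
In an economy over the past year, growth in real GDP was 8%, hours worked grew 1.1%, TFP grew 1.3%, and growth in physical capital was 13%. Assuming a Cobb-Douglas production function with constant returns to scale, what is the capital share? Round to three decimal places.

The capital share is 0.471.

gY = gA + α·gK + (1−α)·gL, so gY − gA − gL = α(gK − gL).
8 − 1.3 − 1.1 = α × (13 − 1.1).
5.6 = 11.9 α, so α = 0.47059.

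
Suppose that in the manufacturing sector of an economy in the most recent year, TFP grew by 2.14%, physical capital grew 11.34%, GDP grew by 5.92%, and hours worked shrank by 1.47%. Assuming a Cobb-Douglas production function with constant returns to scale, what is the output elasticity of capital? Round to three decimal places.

0.410

gY = gA + α·gK + (1−α)·gL, so gY − gA − gL = α(gK − gL).
5.92 − 2.14 + 1.47 = α × (11.34 − (-1.47)).
5.25 = 12.81 α, so α = 0.40984.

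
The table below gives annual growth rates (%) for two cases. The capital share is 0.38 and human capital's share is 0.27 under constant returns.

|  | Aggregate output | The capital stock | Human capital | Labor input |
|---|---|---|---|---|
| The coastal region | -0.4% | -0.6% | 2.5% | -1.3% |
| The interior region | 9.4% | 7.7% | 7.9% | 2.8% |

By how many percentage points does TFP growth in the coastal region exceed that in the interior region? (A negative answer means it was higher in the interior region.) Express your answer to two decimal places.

-3.75 percentage points

Labor's share = 1 − 0.38 − 0.27 = 0.35.
The coastal region: TFP = -0.4 + 0.228 − 0.675 + 0.455 = -0.392%.
The interior region: TFP = 9.4 − 2.926 − 2.133 − 0.98 = 3.361%.
Difference = -0.392 − (3.361) = -3.753 pp.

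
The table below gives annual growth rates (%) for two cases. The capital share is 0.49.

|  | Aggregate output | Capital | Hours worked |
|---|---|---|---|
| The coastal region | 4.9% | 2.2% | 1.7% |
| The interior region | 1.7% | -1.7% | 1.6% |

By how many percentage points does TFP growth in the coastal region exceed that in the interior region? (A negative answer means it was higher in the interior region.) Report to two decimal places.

1.24 percentage points

Labor's share = 1 − 0.49 = 0.51.
The coastal region: TFP = 4.9 − 1.078 − 0.867 = 2.955%.
The interior region: TFP = 1.7 + 0.833 − 0.816 = 1.717%.
Difference = 2.955 − (1.717) = 1.238 pp.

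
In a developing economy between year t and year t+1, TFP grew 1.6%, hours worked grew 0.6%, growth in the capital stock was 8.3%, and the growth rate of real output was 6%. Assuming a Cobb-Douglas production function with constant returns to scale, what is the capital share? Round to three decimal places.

gY = gA + α·gK + (1−α)·gL, so gY − gA − gL = α(gK − gL).
6 − 1.6 − 0.6 = α × (8.3 − 0.6).
3.8 = 7.7 α, so α = 0.49351.

The capital share is 0.494.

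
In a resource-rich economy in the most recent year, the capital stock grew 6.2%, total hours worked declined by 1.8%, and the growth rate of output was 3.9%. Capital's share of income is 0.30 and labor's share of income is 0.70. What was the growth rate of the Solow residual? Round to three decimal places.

Labor's share = 1 − 0.3 = 0.7.
The capital stock: 0.3 × 6.2 = 1.86 pp.
Total hours worked: 0.7 × (-1.8) = -1.26 pp.
TFP growth = 3.9 − 0.6 = 3.3%.

3.300%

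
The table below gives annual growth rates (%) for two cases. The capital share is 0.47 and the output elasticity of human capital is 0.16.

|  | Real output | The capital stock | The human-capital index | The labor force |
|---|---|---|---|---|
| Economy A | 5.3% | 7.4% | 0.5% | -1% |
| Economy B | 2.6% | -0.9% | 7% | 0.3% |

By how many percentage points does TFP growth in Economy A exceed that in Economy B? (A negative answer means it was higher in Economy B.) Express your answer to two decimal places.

0.32 percentage points

Labor's share = 1 − 0.47 − 0.16 = 0.37.
Economy A: TFP = 5.3 − 3.478 − 0.08 + 0.37 = 2.112%.
Economy B: TFP = 2.6 + 0.423 − 1.12 − 0.111 = 1.792%.
Difference = 2.112 − (1.792) = 0.32 pp.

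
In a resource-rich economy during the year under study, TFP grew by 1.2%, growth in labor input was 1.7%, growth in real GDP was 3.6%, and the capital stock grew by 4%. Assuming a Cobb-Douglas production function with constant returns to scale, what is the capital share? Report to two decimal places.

gY = gA + α·gK + (1−α)·gL, so gY − gA − gL = α(gK − gL).
3.6 − 1.2 − 1.7 = α × (4 − 1.7).
0.7 = 2.3 α, so α = 0.3043.

α = 0.30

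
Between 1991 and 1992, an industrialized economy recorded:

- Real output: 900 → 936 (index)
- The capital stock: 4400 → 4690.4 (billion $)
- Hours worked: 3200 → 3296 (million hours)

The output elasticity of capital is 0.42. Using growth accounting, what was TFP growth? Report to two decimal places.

-0.51%

Real output growth = (936 − 900) / 900 = 4%.
The capital stock growth = (4690.4 − 4400) / 4400 = 6.6%.
Hours worked growth = (3296 − 3200) / 3200 = 3%.
Labor's share = 1 − 0.42 = 0.58.
The capital stock: 0.42 × 6.6 = 2.772 pp.
Hours worked: 0.58 × 3 = 1.74 pp.
TFP growth = 4 − 4.512 = -0.512%.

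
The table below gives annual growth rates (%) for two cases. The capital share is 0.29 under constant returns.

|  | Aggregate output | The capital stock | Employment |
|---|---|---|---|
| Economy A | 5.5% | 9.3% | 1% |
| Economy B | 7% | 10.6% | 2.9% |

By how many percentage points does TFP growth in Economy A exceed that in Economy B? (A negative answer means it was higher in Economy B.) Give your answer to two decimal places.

0.23 percentage points

Labor's share = 1 − 0.29 = 0.71.
Economy A: TFP = 5.5 − 2.697 − 0.71 = 2.093%.
Economy B: TFP = 7 − 3.074 − 2.059 = 1.867%.
Difference = 2.093 − (1.867) = 0.226 pp.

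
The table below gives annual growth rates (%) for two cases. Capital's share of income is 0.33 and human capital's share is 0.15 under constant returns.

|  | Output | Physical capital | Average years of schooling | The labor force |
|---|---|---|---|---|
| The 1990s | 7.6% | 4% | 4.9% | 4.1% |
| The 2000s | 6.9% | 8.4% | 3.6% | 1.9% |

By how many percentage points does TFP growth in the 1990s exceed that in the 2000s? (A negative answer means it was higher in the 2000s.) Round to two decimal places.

Labor's share = 1 − 0.33 − 0.15 = 0.52.
The 1990s: TFP = 7.6 − 1.32 − 0.735 − 2.132 = 3.413%.
The 2000s: TFP = 6.9 − 2.772 − 0.54 − 0.988 = 2.6%.
Difference = 3.413 − (2.6) = 0.813 pp.

0.81 percentage points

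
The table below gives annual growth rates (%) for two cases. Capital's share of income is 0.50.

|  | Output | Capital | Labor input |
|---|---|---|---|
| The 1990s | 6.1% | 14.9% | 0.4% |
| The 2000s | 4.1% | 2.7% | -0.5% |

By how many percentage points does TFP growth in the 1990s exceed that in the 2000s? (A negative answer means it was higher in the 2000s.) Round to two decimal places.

-4.55 percentage points

Labor's share = 1 − 0.5 = 0.5.
The 1990s: TFP = 6.1 − 7.45 − 0.2 = -1.55%.
The 2000s: TFP = 4.1 − 1.35 + 0.25 = 3%.
Difference = -1.55 − (3) = -4.55 pp.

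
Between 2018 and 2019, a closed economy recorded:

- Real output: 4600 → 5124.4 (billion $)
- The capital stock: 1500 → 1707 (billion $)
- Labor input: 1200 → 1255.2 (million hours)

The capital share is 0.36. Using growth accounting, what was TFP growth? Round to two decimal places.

Real output growth = (5124.4 − 4600) / 4600 = 11.4%.
The capital stock growth = (1707 − 1500) / 1500 = 13.8%.
Labor input growth = (1255.2 − 1200) / 1200 = 4.6%.
Labor's share = 1 − 0.36 = 0.64.
The capital stock: 0.36 × 13.8 = 4.968 pp.
Labor input: 0.64 × 4.6 = 2.944 pp.
TFP growth = 11.4 − 7.912 = 3.488%.

TFP grew 3.49%.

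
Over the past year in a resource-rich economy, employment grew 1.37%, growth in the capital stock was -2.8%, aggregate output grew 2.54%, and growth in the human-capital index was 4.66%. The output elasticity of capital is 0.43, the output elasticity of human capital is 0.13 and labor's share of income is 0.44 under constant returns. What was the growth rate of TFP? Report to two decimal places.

2.54%

Labor's share = 1 − 0.43 − 0.13 = 0.44.
The capital stock: 0.43 × (-2.8) = -1.204 pp.
The human-capital index: 0.13 × 4.66 = 0.6058 pp.
Employment: 0.44 × 1.37 = 0.6028 pp.
TFP growth = 2.54 − 0.0046 = 2.5354%.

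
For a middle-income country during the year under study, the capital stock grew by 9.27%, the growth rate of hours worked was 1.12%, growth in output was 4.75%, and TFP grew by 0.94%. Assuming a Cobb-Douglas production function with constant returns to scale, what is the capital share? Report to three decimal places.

0.330

gY = gA + α·gK + (1−α)·gL, so gY − gA − gL = α(gK − gL).
4.75 − 0.94 − 1.12 = α × (9.27 − 1.12).
2.69 = 8.15 α, so α = 0.33006.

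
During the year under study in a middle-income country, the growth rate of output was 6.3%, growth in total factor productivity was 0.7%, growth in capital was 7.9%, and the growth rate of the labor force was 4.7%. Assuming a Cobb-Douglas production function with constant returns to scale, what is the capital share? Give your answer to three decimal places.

gY = gA + α·gK + (1−α)·gL, so gY − gA − gL = α(gK − gL).
6.3 − 0.7 − 4.7 = α × (7.9 − 4.7).
0.9 = 3.2 α, so α = 0.28125.

α = 0.281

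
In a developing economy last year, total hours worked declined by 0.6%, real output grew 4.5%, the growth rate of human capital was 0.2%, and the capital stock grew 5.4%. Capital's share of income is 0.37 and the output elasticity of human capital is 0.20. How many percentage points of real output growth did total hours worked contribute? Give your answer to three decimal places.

Labor's share = 1 − 0.37 − 0.2 = 0.43.
Contribution = share × growth = 0.43 × (-0.6) = -0.258 pp.

-0.258 percentage points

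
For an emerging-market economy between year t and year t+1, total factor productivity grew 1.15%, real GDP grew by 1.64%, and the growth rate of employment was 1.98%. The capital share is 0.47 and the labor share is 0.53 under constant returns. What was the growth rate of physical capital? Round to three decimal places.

-1.190%

Labor's share = 1 − 0.47 = 0.53.
gY = gA + 0.53×1.98 + 0.47×g.
0.47×g = 1.64 − 1.15 − 1.0494 = -0.5594.
g = -0.5594 / 0.47 = -1.19021%.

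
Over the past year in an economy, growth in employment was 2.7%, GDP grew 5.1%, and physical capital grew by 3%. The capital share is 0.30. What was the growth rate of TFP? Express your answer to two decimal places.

Labor's share = 1 − 0.3 = 0.7.
Physical capital: 0.3 × 3 = 0.9 pp.
Employment: 0.7 × 2.7 = 1.89 pp.
TFP growth = 5.1 − 2.79 = 2.31%.

TFP grew 2.31%.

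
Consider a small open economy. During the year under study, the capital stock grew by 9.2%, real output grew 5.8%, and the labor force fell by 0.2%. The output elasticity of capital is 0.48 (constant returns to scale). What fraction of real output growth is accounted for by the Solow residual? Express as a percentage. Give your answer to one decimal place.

Labor's share = 1 − 0.48 = 0.52.
The capital stock: 0.48 × 9.2 = 4.416 pp.
The labor force: 0.52 × (-0.2) = -0.104 pp.
TFP growth = 5.8 − 4.312 = 1.488%.
TFP share of growth = 1.488 / 5.8 × 100 = 25.655%.

The Solow residual accounted for 25.7% of growth.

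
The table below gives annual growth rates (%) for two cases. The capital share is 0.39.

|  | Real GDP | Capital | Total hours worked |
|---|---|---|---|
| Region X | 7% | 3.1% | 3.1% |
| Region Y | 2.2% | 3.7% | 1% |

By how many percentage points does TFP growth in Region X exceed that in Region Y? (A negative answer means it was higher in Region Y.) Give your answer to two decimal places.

Labor's share = 1 − 0.39 = 0.61.
Region X: TFP = 7 − 1.209 − 1.891 = 3.9%.
Region Y: TFP = 2.2 − 1.443 − 0.61 = 0.147%.
Difference = 3.9 − (0.147) = 3.753 pp.

3.75 percentage points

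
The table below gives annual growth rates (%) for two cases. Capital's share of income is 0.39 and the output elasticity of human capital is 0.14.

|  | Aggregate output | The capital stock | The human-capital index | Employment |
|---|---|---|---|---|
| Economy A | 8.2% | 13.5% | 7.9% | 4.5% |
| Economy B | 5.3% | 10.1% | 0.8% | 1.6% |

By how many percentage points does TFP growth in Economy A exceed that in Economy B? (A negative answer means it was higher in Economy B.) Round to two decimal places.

Labor's share = 1 − 0.39 − 0.14 = 0.47.
Economy A: TFP = 8.2 − 5.265 − 1.106 − 2.115 = -0.286%.
Economy B: TFP = 5.3 − 3.939 − 0.112 − 0.752 = 0.497%.
Difference = -0.286 − (0.497) = -0.783 pp.

-0.78 percentage points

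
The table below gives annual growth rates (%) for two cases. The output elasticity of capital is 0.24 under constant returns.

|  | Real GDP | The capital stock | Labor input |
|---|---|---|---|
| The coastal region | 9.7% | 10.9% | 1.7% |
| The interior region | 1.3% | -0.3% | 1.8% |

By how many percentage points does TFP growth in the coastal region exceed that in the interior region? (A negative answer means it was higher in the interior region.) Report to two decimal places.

Labor's share = 1 − 0.24 = 0.76.
The coastal region: TFP = 9.7 − 2.616 − 1.292 = 5.792%.
The interior region: TFP = 1.3 + 0.072 − 1.368 = 0.004%.
Difference = 5.792 − (0.004) = 5.788 pp.

5.79 percentage points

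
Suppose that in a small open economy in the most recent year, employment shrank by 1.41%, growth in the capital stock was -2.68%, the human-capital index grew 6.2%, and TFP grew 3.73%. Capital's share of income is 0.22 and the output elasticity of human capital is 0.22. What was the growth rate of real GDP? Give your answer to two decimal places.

3.71%

Labor's share = 1 − 0.22 − 0.22 = 0.56.
The capital stock: 0.22 × (-2.68) = -0.5896 pp.
The human-capital index: 0.22 × 6.2 = 1.364 pp.
Employment: 0.56 × (-1.41) = -0.7896 pp.
Output growth = 3.73 + (-0.0152) = 3.7148%.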